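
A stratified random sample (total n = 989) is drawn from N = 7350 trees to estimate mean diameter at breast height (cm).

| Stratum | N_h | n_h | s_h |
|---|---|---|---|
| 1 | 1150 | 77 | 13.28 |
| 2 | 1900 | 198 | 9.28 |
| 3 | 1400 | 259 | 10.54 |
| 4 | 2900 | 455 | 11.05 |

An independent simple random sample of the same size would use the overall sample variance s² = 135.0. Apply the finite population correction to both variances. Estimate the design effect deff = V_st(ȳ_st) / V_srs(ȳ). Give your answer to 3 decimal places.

deff ≈ 1.069

V̂(ȳ_st) = Σ W_h² (1 − n_h/N_h) s_h²/n_h, with W_h = N_h/N and N = 7350:
  stratum 1: (1150/7350)²·(1 − 77/1150)·13.28²/77 = 0.0523153
  stratum 2: (1900/7350)²·(1 − 198/1900)·9.28²/198 = 0.0260357
  stratum 3: (1400/7350)²·(1 − 259/1400)·10.54²/259 = 0.012683
  stratum 4: (2900/7350)²·(1 − 455/2900)·11.05²/455 = 0.0352221
V_st = 0.126256
V_srs = (1 − 989/7350)·135.0/989 = 0.118134
deff = V_st / V_srs = 0.126256/0.118134 = 1.0688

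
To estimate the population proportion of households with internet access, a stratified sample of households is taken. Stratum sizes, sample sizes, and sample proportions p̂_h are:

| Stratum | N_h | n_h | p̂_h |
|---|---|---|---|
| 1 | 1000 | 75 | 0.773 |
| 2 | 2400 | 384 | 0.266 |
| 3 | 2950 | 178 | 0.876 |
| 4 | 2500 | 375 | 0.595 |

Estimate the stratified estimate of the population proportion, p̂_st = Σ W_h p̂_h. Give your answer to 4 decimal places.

N = 8850; stratum weights W_h = N_h/N.
p̂_st = Σ W_h p̂_h = (1000·0.773 + 2400·0.266 + 2950·0.876 + 2500·0.595)/8850 = 0.61956

p̂_st ≈ 0.6196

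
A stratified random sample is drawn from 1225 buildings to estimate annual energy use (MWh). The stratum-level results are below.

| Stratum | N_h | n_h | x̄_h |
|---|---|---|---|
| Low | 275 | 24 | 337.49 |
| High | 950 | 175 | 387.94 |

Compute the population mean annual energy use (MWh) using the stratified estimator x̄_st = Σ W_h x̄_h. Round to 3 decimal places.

x̄_st ≈ 376.614

N = Σ N_h = 1225. Stratum weights W_h = N_h/N.
x̄_st = (275·337.49 + 950·387.94) / 1225 = 376.61449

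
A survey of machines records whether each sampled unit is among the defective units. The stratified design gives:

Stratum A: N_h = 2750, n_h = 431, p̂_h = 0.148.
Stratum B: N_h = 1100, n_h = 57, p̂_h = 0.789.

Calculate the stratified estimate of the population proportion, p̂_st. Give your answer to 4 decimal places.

p̂_st ≈ 0.3311

N = 3850; stratum weights W_h = N_h/N.
p̂_st = Σ W_h p̂_h = (2750·0.148 + 1100·0.789)/3850 = 0.33114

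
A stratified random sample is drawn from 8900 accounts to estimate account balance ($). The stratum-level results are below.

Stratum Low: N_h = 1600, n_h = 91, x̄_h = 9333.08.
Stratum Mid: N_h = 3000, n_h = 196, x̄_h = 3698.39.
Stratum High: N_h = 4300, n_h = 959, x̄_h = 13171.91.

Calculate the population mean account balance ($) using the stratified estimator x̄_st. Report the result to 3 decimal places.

x̄_st ≈ 9288.462

N = Σ N_h = 8900. Stratum weights W_h = N_h/N.
x̄_st = (1600·9333.08 + 3000·3698.39 + 4300·13171.91) / 8900 = 9288.46191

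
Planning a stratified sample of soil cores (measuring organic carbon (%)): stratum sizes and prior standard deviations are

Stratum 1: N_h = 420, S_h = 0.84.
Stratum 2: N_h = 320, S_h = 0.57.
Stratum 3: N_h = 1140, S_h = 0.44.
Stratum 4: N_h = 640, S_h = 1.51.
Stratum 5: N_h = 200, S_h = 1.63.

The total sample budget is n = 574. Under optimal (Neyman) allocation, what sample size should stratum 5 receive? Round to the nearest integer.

Neyman allocation: n_h = n · N_h S_h / Σ N_i S_i, with n = 574.
  stratum 1: N_h·S_h = 420·0.84 = 352.80
  stratum 2: N_h·S_h = 320·0.57 = 182.40
  stratum 3: N_h·S_h = 1140·0.44 = 501.60
  stratum 4: N_h·S_h = 640·1.51 = 966.40
  stratum 5: N_h·S_h = 200·1.63 = 326.00
Σ N_h S_h = 2329.20
n for stratum 5 = 574·326.00/2329.20 = 80.338 → 80

80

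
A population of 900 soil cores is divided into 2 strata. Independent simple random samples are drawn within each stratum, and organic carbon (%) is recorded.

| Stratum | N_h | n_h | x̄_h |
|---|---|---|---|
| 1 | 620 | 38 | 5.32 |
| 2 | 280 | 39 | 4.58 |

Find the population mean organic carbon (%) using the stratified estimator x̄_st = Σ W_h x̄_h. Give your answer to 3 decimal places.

x̄_st ≈ 5.090

N = Σ N_h = 900. Stratum weights W_h = N_h/N.
x̄_st = (620·5.32 + 280·4.58) / 900 = 5.08978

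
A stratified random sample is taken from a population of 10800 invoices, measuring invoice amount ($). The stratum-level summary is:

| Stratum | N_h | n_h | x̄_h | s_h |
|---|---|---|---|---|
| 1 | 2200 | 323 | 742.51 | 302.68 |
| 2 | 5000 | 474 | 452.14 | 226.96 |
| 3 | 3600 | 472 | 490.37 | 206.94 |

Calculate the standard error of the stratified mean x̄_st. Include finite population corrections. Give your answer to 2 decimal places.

SE(x̄_st) ≈ 6.32

V̂(x̄_st) = Σ W_h² (1 − n_h/N_h) s_h²/n_h, with W_h = N_h/N and N = 10800:
  stratum 1: (2200/10800)²·(1 − 323/2200)·302.68²/323 = 10.0416
  stratum 2: (5000/10800)²·(1 − 474/5000)·226.96²/474 = 21.0842
  stratum 3: (3600/10800)²·(1 − 472/3600)·206.94²/472 = 8.75928
V̂(x̄_st) = 39.8851
SE(x̄_st) = √39.8851 = 6.31547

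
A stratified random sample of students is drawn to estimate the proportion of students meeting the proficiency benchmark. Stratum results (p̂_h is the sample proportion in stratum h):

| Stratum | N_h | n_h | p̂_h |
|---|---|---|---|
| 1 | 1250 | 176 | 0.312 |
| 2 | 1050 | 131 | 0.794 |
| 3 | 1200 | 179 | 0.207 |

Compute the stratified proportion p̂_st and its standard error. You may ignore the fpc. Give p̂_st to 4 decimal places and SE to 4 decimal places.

N = 3500; stratum weights W_h = N_h/N.
p̂_st = Σ W_h p̂_h = (1250·0.312 + 1050·0.794 + 1200·0.207)/3500 = 0.42060
V̂(p̂_st) = Σ W_h² p̂_h(1−p̂_h)/(n_h−1):
  stratum 1: (1250/3500)²·0.312·0.688/175 = 0.000156455
  stratum 2: (1050/3500)²·0.794·0.206/130 = 0.000113237
  stratum 3: (1200/3500)²·0.207·0.793/178 = 0.000108405
V̂(p̂_st) = 0.000378097; SE = √V̂ = 0.0194447

p̂_st ≈ 0.4206, SE ≈ 0.0194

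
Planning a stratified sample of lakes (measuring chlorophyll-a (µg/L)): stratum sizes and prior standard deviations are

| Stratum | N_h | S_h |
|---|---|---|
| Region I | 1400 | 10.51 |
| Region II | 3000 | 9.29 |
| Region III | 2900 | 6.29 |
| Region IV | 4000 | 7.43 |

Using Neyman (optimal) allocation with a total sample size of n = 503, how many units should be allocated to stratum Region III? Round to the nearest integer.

101

Neyman allocation: n_h = n · N_h S_h / Σ N_i S_i, with n = 503.
  stratum Region I: N_h·S_h = 1400·10.51 = 14714.00
  stratum Region II: N_h·S_h = 3000·9.29 = 27870.00
  stratum Region III: N_h·S_h = 2900·6.29 = 18241.00
  stratum Region IV: N_h·S_h = 4000·7.43 = 29720.00
Σ N_h S_h = 90545.00
n for stratum Region III = 503·18241.00/90545.00 = 101.333 → 101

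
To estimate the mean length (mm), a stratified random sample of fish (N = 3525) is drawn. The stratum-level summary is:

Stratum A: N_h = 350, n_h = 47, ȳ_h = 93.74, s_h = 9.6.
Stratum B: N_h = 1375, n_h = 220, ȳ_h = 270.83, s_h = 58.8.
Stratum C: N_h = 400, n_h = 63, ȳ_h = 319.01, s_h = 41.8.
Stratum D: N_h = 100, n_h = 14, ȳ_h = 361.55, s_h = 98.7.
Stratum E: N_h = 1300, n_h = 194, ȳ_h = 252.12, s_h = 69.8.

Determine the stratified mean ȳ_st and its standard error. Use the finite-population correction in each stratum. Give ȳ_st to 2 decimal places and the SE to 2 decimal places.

ȳ_st = Σ W_h ȳ_h = (350·93.74 + 1375·270.83 + 400·319.01 + 100·361.55 + 1300·252.12)/3525 = 254.38730
V̂(ȳ_st) = Σ W_h² (1 − n_h/N_h) s_h²/n_h, with W_h = N_h/N and N = 3525:
  stratum A: (350/3525)²·(1 − 47/350)·9.6²/47 = 0.0167354
  stratum B: (1375/3525)²·(1 − 220/1375)·58.8²/220 = 2.00862
  stratum C: (400/3525)²·(1 − 63/400)·41.8²/63 = 0.300873
  stratum D: (100/3525)²·(1 − 14/100)·98.7²/14 = 0.4816
  stratum E: (1300/3525)²·(1 − 194/1300)·69.8²/194 = 2.90596
V̂(ȳ_st) = 5.71379
SE(ȳ_st) = √5.71379 = 2.39035

ȳ_st ≈ 254.39, SE ≈ 2.39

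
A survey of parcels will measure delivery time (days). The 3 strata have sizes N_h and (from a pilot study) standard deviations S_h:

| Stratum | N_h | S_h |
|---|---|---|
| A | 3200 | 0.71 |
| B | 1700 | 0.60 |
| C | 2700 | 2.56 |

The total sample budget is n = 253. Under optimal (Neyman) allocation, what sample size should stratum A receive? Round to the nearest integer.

Neyman allocation: n_h = n · N_h S_h / Σ N_i S_i, with n = 253.
  stratum A: N_h·S_h = 3200·0.71 = 2272.00
  stratum B: N_h·S_h = 1700·0.60 = 1020.00
  stratum C: N_h·S_h = 2700·2.56 = 6912.00
Σ N_h S_h = 10204.00
n for stratum A = 253·2272.00/10204.00 = 56.332 → 56

56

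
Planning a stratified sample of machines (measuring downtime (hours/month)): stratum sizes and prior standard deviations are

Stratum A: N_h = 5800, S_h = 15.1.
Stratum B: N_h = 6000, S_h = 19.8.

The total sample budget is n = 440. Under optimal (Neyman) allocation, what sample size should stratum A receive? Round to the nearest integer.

Neyman allocation: n_h = n · N_h S_h / Σ N_i S_i, with n = 440.
  stratum A: N_h·S_h = 5800·15.1 = 87580.00
  stratum B: N_h·S_h = 6000·19.8 = 118800.00
Σ N_h S_h = 206380.00
n for stratum A = 440·87580.00/206380.00 = 186.720 → 187

187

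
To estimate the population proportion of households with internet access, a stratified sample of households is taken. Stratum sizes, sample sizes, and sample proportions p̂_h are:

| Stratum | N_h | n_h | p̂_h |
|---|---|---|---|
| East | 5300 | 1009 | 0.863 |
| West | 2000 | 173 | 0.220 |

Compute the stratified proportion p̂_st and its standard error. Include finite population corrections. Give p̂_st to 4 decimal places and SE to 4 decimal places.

p̂_st ≈ 0.6868, SE ≈ 0.0109

N = 7300; stratum weights W_h = N_h/N.
p̂_st = Σ W_h p̂_h = (5300·0.863 + 2000·0.220)/7300 = 0.68684
V̂(p̂_st) = Σ W_h² (1 − n_h/N_h) p̂_h(1−p̂_h)/(n_h−1):
  stratum East: (5300/7300)²·(1 − 1009/5300)·0.863·0.137/1008 = 5.00564e-05
  stratum West: (2000/7300)²·(1 − 173/2000)·0.220·0.780/172 = 6.84088e-05
V̂(p̂_st) = 0.000118465; SE = √V̂ = 0.0108842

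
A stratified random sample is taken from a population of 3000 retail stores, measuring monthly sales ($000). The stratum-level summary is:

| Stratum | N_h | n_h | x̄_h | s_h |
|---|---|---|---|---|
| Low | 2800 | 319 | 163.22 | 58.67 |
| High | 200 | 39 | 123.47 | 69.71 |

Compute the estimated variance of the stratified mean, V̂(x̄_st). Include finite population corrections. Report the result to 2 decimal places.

V̂(x̄_st) = Σ W_h² (1 − n_h/N_h) s_h²/n_h, with W_h = N_h/N and N = 3000:
  stratum Low: (2800/3000)²·(1 − 319/2800)·58.67²/319 = 8.32883
  stratum High: (200/3000)²·(1 − 39/200)·69.71²/39 = 0.445799
V̂(x̄_st) = 8.77462

V̂(x̄_st) ≈ 8.77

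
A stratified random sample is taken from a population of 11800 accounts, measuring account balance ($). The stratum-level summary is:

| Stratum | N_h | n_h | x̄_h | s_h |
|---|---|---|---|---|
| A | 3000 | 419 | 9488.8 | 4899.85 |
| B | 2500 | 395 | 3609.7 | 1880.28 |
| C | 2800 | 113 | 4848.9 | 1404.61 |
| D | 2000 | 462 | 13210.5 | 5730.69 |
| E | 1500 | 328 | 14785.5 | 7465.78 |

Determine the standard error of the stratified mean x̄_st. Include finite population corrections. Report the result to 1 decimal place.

V̂(x̄_st) = Σ W_h² (1 − n_h/N_h) s_h²/n_h, with W_h = N_h/N and N = 11800:
  stratum A: (3000/11800)²·(1 − 419/3000)·4899.85²/419 = 3186.37
  stratum B: (2500/11800)²·(1 − 395/2500)·1880.28²/395 = 338.28
  stratum C: (2800/11800)²·(1 − 113/2800)·1404.61²/113 = 943.398
  stratum D: (2000/11800)²·(1 − 462/2000)·5730.69²/462 = 1570.34
  stratum E: (1500/11800)²·(1 − 328/1500)·7465.78²/328 = 2145.51
V̂(x̄_st) = 8183.91
SE(x̄_st) = √8183.91 = 90.465

SE(x̄_st) ≈ 90.5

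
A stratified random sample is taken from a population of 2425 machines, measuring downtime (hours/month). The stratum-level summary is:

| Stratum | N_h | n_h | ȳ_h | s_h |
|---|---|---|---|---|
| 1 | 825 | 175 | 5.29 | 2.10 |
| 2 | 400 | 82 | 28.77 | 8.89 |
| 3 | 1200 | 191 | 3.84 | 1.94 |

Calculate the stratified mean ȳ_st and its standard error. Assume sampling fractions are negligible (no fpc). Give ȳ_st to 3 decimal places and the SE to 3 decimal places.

ȳ_st = Σ W_h ȳ_h = (825·5.29 + 400·28.77 + 1200·3.84)/2425 = 8.44546
V̂(ȳ_st) = Σ W_h² s_h²/n_h, with W_h = N_h/N and N = 2425:
  stratum 1: (825/2425)²·2.10²/175 = 0.00291665
  stratum 2: (400/2425)²·8.89²/82 = 0.0262232
  stratum 3: (1200/2425)²·1.94²/191 = 0.00482513
V̂(ȳ_st) = 0.033965
SE(ȳ_st) = √0.033965 = 0.184296

ȳ_st ≈ 8.445, SE ≈ 0.184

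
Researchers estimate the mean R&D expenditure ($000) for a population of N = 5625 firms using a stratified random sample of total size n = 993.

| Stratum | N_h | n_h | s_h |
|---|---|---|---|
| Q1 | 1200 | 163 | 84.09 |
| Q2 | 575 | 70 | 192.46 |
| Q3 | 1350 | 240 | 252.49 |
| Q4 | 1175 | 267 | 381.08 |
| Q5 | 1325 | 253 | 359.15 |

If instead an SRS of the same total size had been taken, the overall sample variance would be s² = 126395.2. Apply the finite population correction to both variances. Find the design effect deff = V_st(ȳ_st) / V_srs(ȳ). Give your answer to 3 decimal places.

deff ≈ 0.576

V̂(ȳ_st) = Σ W_h² (1 − n_h/N_h) s_h²/n_h, with W_h = N_h/N and N = 5625:
  stratum Q1: (1200/5625)²·(1 − 163/1200)·84.09²/163 = 1.70615
  stratum Q2: (575/5625)²·(1 − 70/575)·192.46²/70 = 4.85621
  stratum Q3: (1350/5625)²·(1 − 240/1350)·252.49²/240 = 12.5802
  stratum Q4: (1175/5625)²·(1 − 267/1175)·381.08²/267 = 18.34
  stratum Q5: (1325/5625)²·(1 − 253/1325)·359.15²/253 = 22.8874
V_st = 60.37
V_srs = (1 − 993/5625)·126395.2/993 = 104.816
deff = V_st / V_srs = 60.37/104.816 = 0.5760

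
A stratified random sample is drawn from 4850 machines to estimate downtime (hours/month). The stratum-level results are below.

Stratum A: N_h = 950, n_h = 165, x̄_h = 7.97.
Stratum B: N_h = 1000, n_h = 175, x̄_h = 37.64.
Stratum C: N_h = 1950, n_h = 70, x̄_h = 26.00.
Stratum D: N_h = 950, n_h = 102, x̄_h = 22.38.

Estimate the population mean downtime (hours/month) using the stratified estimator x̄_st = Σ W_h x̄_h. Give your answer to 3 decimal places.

x̄_st ≈ 24.159

N = Σ N_h = 4850. Stratum weights W_h = N_h/N.
x̄_st = (950·7.97 + 1000·37.64 + 1950·26.00 + 950·22.38) / 4850 = 24.15928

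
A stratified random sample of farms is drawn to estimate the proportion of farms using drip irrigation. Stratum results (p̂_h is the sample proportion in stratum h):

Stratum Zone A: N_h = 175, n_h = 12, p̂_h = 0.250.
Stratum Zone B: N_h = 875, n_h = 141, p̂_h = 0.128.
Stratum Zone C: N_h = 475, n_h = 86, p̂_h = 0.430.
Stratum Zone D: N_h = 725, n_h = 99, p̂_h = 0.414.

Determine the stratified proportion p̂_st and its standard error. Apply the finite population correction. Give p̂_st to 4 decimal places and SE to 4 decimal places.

N = 2250; stratum weights W_h = N_h/N.
p̂_st = Σ W_h p̂_h = (175·0.250 + 875·0.128 + 475·0.430 + 725·0.414)/2250 = 0.29340
V̂(p̂_st) = Σ W_h² (1 − n_h/N_h) p̂_h(1−p̂_h)/(n_h−1):
  stratum Zone A: (175/2250)²·(1 − 12/175)·0.250·0.750/11 = 9.60438e-05
  stratum Zone B: (875/2250)²·(1 − 141/875)·0.128·0.872/140 = 0.000101143
  stratum Zone C: (475/2250)²·(1 − 86/475)·0.430·0.570/85 = 0.000105245
  stratum Zone D: (725/2250)²·(1 − 99/725)·0.414·0.586/98 = 0.000221932
V̂(p̂_st) = 0.000524364; SE = √V̂ = 0.022899

p̂_st ≈ 0.2934, SE ≈ 0.0229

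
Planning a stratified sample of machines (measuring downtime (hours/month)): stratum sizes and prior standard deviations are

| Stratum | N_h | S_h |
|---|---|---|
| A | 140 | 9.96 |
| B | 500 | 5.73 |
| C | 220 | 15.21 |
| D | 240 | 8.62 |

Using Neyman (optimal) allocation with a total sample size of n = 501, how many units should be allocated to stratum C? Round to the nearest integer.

Neyman allocation: n_h = n · N_h S_h / Σ N_i S_i, with n = 501.
  stratum A: N_h·S_h = 140·9.96 = 1394.40
  stratum B: N_h·S_h = 500·5.73 = 2865.00
  stratum C: N_h·S_h = 220·15.21 = 3346.20
  stratum D: N_h·S_h = 240·8.62 = 2068.80
Σ N_h S_h = 9674.40
n for stratum C = 501·3346.20/9674.40 = 173.287 → 173

173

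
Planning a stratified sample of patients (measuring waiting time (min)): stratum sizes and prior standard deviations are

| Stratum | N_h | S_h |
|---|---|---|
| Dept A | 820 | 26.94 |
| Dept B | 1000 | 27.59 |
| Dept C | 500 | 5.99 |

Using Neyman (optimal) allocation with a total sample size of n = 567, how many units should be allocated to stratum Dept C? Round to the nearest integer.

32

Neyman allocation: n_h = n · N_h S_h / Σ N_i S_i, with n = 567.
  stratum Dept A: N_h·S_h = 820·26.94 = 22090.80
  stratum Dept B: N_h·S_h = 1000·27.59 = 27590.00
  stratum Dept C: N_h·S_h = 500·5.99 = 2995.00
Σ N_h S_h = 52675.80
n for stratum Dept C = 567·2995.00/52675.80 = 32.238 → 32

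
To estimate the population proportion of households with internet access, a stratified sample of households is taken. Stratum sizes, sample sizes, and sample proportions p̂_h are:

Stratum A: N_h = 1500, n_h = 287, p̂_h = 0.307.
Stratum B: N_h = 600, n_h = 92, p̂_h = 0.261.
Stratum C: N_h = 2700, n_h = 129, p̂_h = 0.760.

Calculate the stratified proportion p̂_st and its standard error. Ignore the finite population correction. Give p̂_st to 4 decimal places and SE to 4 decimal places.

N = 4800; stratum weights W_h = N_h/N.
p̂_st = Σ W_h p̂_h = (1500·0.307 + 600·0.261 + 2700·0.760)/4800 = 0.55606
V̂(p̂_st) = Σ W_h² p̂_h(1−p̂_h)/(n_h−1):
  stratum A: (1500/4800)²·0.307·0.693/286 = 7.2645e-05
  stratum B: (600/4800)²·0.261·0.739/91 = 3.3118e-05
  stratum C: (2700/4800)²·0.760·0.240/128 = 0.000450879
V̂(p̂_st) = 0.000556642; SE = √V̂ = 0.0235933

p̂_st ≈ 0.5561, SE ≈ 0.0236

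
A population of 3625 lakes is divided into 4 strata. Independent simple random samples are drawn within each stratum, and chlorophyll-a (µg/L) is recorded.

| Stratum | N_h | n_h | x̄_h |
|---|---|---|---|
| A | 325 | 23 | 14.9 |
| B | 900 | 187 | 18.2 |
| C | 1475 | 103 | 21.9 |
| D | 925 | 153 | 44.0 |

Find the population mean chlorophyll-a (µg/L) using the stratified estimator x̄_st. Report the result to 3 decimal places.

x̄_st ≈ 25.993

N = Σ N_h = 3625. Stratum weights W_h = N_h/N.
x̄_st = (325·14.9 + 900·18.2 + 1475·21.9 + 925·44.0) / 3625 = 25.99310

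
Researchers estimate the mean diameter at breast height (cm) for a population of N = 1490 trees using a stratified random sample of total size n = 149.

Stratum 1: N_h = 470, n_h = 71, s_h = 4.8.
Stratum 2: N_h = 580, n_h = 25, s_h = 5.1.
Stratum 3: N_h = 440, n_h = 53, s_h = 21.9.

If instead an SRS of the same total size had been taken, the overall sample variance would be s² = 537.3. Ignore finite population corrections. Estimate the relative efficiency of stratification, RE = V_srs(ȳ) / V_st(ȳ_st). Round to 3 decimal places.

V̂(ȳ_st) = Σ W_h² s_h²/n_h, with W_h = N_h/N and N = 1490:
  stratum 1: (470/1490)²·4.8²/71 = 0.0322885
  stratum 2: (580/1490)²·5.1²/25 = 0.157646
  stratum 3: (440/1490)²·21.9²/53 = 0.789124
V_st = 0.979059
V_srs = s²/n = 537.3/149 = 3.60604
Relative efficiency = V_srs / V_st = 3.60604/0.979059 = 3.6832

RE ≈ 3.683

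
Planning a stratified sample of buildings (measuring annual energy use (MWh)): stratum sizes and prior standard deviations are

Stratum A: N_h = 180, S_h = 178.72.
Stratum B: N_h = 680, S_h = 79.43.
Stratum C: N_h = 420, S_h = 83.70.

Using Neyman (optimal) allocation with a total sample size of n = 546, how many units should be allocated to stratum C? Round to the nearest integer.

158

Neyman allocation: n_h = n · N_h S_h / Σ N_i S_i, with n = 546.
  stratum A: N_h·S_h = 180·178.72 = 32169.60
  stratum B: N_h·S_h = 680·79.43 = 54012.40
  stratum C: N_h·S_h = 420·83.70 = 35154.00
Σ N_h S_h = 121336.00
n for stratum C = 546·35154.00/121336.00 = 158.190 → 158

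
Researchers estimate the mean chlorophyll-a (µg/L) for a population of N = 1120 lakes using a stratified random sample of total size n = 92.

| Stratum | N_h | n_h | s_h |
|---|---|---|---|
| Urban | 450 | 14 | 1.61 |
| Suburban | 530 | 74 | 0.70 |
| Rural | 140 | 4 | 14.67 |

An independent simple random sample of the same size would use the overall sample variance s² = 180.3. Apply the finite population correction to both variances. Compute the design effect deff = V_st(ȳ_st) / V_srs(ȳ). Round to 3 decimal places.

V̂(ȳ_st) = Σ W_h² (1 − n_h/N_h) s_h²/n_h, with W_h = N_h/N and N = 1120:
  stratum Urban: (450/1120)²·(1 − 14/450)·1.61²/14 = 0.0289592
  stratum Suburban: (530/1120)²·(1 − 74/530)·0.70²/74 = 0.00127576
  stratum Rural: (140/1120)²·(1 − 4/140)·14.67²/4 = 0.816641
V_st = 0.846876
V_srs = (1 − 92/1120)·180.3/92 = 1.7988
deff = V_st / V_srs = 0.846876/1.7988 = 0.4708

deff ≈ 0.471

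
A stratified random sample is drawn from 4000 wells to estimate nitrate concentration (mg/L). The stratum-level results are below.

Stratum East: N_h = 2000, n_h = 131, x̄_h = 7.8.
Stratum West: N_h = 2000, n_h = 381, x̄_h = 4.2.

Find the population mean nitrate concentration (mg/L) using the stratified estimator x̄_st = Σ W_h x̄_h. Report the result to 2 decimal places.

x̄_st ≈ 6.00

N = Σ N_h = 4000. Stratum weights W_h = N_h/N.
x̄_st = (2000·7.8 + 2000·4.2) / 4000 = 6.0000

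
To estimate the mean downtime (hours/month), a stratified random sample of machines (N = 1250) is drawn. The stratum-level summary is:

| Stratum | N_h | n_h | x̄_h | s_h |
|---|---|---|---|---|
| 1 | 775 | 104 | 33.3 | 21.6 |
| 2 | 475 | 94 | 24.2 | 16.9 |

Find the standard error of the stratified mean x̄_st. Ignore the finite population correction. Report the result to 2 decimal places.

SE(x̄_st) ≈ 1.47

V̂(x̄_st) = Σ W_h² s_h²/n_h, with W_h = N_h/N and N = 1250:
  stratum 1: (775/1250)²·21.6²/104 = 1.72448
  stratum 2: (475/1250)²·16.9²/94 = 0.438746
V̂(x̄_st) = 2.16322
SE(x̄_st) = √2.16322 = 1.47079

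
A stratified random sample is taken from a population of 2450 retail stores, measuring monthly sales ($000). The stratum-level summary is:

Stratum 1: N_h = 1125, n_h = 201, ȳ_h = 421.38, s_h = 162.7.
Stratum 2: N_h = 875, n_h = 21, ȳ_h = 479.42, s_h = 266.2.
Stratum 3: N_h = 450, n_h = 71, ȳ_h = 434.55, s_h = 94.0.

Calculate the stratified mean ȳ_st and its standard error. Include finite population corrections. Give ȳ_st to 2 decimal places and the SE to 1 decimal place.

ȳ_st = Σ W_h ȳ_h = (1125·421.38 + 875·479.42 + 450·434.55)/2450 = 444.52755
V̂(ȳ_st) = Σ W_h² (1 − n_h/N_h) s_h²/n_h, with W_h = N_h/N and N = 2450:
  stratum 1: (1125/2450)²·(1 − 201/1125)·162.7²/201 = 22.8072
  stratum 2: (875/2450)²·(1 − 21/875)·266.2²/21 = 420.079
  stratum 3: (450/2450)²·(1 − 71/450)·94.0²/71 = 3.53604
V̂(ȳ_st) = 446.422
SE(ȳ_st) = √446.422 = 21.1287

ȳ_st ≈ 444.53, SE ≈ 21.1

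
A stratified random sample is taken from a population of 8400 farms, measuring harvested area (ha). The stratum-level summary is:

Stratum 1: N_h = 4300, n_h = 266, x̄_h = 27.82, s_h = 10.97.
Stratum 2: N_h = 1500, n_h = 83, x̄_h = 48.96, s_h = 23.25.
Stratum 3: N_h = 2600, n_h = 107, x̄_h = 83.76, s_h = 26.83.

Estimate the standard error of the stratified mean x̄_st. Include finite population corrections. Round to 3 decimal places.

SE(x̄_st) ≈ 0.962

V̂(x̄_st) = Σ W_h² (1 − n_h/N_h) s_h²/n_h, with W_h = N_h/N and N = 8400:
  stratum 1: (4300/8400)²·(1 − 266/4300)·10.97²/266 = 0.111219
  stratum 2: (1500/8400)²·(1 − 83/1500)·23.25²/83 = 0.196187
  stratum 3: (2600/8400)²·(1 − 107/2600)·26.83²/107 = 0.618009
V̂(x̄_st) = 0.925414
SE(x̄_st) = √0.925414 = 0.961985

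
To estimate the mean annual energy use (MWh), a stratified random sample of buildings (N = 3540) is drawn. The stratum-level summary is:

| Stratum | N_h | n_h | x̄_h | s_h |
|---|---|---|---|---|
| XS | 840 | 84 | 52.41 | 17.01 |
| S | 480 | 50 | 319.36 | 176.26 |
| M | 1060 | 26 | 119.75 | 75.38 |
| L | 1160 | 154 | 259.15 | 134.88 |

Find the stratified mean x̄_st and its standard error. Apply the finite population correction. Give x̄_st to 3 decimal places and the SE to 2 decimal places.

x̄_st ≈ 176.516, SE ≈ 6.37

x̄_st = Σ W_h x̄_h = (840·52.41 + 480·319.36 + 1060·119.75 + 1160·259.15)/3540 = 176.51588
V̂(x̄_st) = Σ W_h² (1 − n_h/N_h) s_h²/n_h, with W_h = N_h/N and N = 3540:
  stratum XS: (840/3540)²·(1 − 84/840)·17.01²/84 = 0.174552
  stratum S: (480/3540)²·(1 − 50/480)·176.26²/50 = 10.2339
  stratum M: (1060/3540)²·(1 − 26/1060)·75.38²/26 = 19.1143
  stratum L: (1160/3540)²·(1 − 154/1160)·134.88²/154 = 11.0008
V̂(x̄_st) = 40.5235
SE(x̄_st) = √40.5235 = 6.36581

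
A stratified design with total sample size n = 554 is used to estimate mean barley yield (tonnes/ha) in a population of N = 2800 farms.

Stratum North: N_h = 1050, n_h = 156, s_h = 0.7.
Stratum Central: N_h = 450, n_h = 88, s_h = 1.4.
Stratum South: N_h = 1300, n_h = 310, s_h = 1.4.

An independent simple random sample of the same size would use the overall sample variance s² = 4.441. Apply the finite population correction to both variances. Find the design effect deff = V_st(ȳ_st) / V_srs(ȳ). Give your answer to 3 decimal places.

V̂(ȳ_st) = Σ W_h² (1 − n_h/N_h) s_h²/n_h, with W_h = N_h/N and N = 2800:
  stratum North: (1050/2800)²·(1 − 156/1050)·0.7²/156 = 0.000376082
  stratum Central: (450/2800)²·(1 − 88/450)·1.4²/88 = 0.000462784
  stratum South: (1300/2800)²·(1 − 310/1300)·1.4²/310 = 0.0010379
V_st = 0.00187677
V_srs = (1 − 554/2800)·4.441/554 = 0.00643017
deff = V_st / V_srs = 0.00187677/0.00643017 = 0.2919

deff ≈ 0.292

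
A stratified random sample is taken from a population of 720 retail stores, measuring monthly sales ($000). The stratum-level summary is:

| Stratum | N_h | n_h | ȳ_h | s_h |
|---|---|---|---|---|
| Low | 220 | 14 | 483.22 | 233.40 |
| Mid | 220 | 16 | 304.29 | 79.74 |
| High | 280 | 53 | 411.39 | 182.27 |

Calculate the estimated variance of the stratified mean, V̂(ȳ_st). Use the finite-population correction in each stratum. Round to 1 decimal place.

V̂(ȳ_st) = Σ W_h² (1 − n_h/N_h) s_h²/n_h, with W_h = N_h/N and N = 720:
  stratum Low: (220/720)²·(1 − 14/220)·233.40²/14 = 340.172
  stratum Mid: (220/720)²·(1 − 16/220)·79.74²/16 = 34.4049
  stratum High: (280/720)²·(1 − 53/280)·182.27²/53 = 76.8552
V̂(ȳ_st) = 451.432

V̂(ȳ_st) ≈ 451.4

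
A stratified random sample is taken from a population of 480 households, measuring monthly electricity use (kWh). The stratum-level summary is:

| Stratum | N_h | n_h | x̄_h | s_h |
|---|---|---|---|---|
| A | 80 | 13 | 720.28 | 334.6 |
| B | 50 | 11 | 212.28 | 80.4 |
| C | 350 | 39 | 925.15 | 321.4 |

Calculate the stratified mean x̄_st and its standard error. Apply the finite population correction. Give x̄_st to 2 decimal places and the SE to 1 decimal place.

x̄_st ≈ 816.75, SE ≈ 38.2

x̄_st = Σ W_h x̄_h = (80·720.28 + 50·212.28 + 350·925.15)/480 = 816.74771
V̂(x̄_st) = Σ W_h² (1 − n_h/N_h) s_h²/n_h, with W_h = N_h/N and N = 480:
  stratum A: (80/480)²·(1 − 13/80)·334.6²/13 = 200.351
  stratum B: (50/480)²·(1 − 11/50)·80.4²/11 = 4.97361
  stratum C: (350/480)²·(1 − 39/350)·321.4²/39 = 1251.33
V̂(x̄_st) = 1456.66
SE(x̄_st) = √1456.66 = 38.1662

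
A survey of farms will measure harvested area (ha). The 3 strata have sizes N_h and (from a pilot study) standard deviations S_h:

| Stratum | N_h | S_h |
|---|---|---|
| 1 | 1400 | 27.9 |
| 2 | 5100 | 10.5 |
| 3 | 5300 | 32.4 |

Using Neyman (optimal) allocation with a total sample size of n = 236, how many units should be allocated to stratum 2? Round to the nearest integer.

Neyman allocation: n_h = n · N_h S_h / Σ N_i S_i, with n = 236.
  stratum 1: N_h·S_h = 1400·27.9 = 39060.00
  stratum 2: N_h·S_h = 5100·10.5 = 53550.00
  stratum 3: N_h·S_h = 5300·32.4 = 171720.00
Σ N_h S_h = 264330.00
n for stratum 2 = 236·53550.00/264330.00 = 47.811 → 48

48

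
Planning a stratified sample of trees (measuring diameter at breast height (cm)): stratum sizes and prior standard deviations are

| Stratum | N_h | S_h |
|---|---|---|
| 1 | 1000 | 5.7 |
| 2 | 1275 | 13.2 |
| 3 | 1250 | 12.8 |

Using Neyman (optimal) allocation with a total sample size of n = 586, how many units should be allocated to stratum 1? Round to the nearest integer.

Neyman allocation: n_h = n · N_h S_h / Σ N_i S_i, with n = 586.
  stratum 1: N_h·S_h = 1000·5.7 = 5700.00
  stratum 2: N_h·S_h = 1275·13.2 = 16830.00
  stratum 3: N_h·S_h = 1250·12.8 = 16000.00
Σ N_h S_h = 38530.00
n for stratum 1 = 586·5700.00/38530.00 = 86.691 → 87

87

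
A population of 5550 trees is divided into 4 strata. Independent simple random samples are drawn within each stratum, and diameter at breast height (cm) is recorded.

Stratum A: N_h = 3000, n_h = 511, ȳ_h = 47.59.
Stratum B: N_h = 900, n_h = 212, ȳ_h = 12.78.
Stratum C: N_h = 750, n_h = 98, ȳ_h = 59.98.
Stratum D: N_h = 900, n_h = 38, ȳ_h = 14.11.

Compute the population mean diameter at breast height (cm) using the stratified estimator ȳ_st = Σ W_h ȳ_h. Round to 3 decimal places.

N = Σ N_h = 5550. Stratum weights W_h = N_h/N.
ȳ_st = (3000·47.59 + 900·12.78 + 750·59.98 + 900·14.11) / 5550 = 38.19027

ȳ_st ≈ 38.190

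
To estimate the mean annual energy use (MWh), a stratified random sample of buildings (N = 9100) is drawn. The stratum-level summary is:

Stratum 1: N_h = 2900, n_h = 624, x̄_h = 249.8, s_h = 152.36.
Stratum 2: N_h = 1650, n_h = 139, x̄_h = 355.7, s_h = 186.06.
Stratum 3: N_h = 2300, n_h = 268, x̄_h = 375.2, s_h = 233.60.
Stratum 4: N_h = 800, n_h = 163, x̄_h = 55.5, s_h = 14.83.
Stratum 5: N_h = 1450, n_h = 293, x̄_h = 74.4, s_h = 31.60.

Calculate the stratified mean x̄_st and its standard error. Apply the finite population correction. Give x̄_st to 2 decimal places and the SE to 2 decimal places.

x̄_st ≈ 255.67, SE ≈ 4.69

x̄_st = Σ W_h x̄_h = (2900·249.8 + 1650·355.7 + 2300·375.2 + 800·55.5 + 1450·74.4)/9100 = 255.66648
V̂(x̄_st) = Σ W_h² (1 − n_h/N_h) s_h²/n_h, with W_h = N_h/N and N = 9100:
  stratum 1: (2900/9100)²·(1 − 624/2900)·152.36²/624 = 2.96514
  stratum 2: (1650/9100)²·(1 − 139/1650)·186.06²/139 = 7.4982
  stratum 3: (2300/9100)²·(1 − 268/2300)·233.60²/268 = 11.4916
  stratum 4: (800/9100)²·(1 − 163/800)·14.83²/163 = 0.00830312
  stratum 5: (1450/9100)²·(1 − 293/1450)·31.60²/293 = 0.0690439
V̂(x̄_st) = 22.0323
SE(x̄_st) = √22.0323 = 4.69385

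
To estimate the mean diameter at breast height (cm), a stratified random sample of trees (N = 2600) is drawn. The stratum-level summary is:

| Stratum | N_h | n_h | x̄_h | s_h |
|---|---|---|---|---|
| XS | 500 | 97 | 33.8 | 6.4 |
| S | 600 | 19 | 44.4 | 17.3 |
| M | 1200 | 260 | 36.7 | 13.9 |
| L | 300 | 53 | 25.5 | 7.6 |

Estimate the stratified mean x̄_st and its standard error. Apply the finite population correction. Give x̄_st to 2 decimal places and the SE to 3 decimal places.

x̄_st = Σ W_h x̄_h = (500·33.8 + 600·44.4 + 1200·36.7 + 300·25.5)/2600 = 36.62692
V̂(x̄_st) = Σ W_h² (1 − n_h/N_h) s_h²/n_h, with W_h = N_h/N and N = 2600:
  stratum XS: (500/2600)²·(1 − 97/500)·6.4²/97 = 0.0125868
  stratum S: (600/2600)²·(1 − 19/600)·17.3²/19 = 0.812305
  stratum M: (1200/2600)²·(1 − 260/1200)·13.9²/260 = 0.123999
  stratum L: (300/2600)²·(1 − 53/300)·7.6²/53 = 0.011946
V̂(x̄_st) = 0.960837
SE(x̄_st) = √0.960837 = 0.980223

x̄_st ≈ 36.63, SE ≈ 0.980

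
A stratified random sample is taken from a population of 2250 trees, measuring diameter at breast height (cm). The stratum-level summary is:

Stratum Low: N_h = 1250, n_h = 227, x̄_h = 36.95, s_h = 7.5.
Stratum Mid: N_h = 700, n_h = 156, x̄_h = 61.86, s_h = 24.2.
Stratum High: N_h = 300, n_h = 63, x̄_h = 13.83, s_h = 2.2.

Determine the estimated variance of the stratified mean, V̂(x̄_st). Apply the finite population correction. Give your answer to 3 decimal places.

V̂(x̄_st) ≈ 0.346

V̂(x̄_st) = Σ W_h² (1 − n_h/N_h) s_h²/n_h, with W_h = N_h/N and N = 2250:
  stratum Low: (1250/2250)²·(1 − 227/1250)·7.5²/227 = 0.0625918
  stratum Mid: (700/2250)²·(1 − 156/700)·24.2²/156 = 0.282383
  stratum High: (300/2250)²·(1 − 63/300)·2.2²/63 = 0.00107897
V̂(x̄_st) = 0.346053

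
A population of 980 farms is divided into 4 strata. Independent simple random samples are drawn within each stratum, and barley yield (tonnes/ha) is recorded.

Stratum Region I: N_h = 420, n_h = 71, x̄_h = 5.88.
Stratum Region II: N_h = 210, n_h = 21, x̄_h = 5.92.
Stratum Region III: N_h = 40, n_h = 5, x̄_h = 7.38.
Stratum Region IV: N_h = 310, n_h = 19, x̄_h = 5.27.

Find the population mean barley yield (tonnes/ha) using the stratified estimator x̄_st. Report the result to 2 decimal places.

N = Σ N_h = 980. Stratum weights W_h = N_h/N.
x̄_st = (420·5.88 + 210·5.92 + 40·7.38 + 310·5.27) / 980 = 5.7568

x̄_st ≈ 5.76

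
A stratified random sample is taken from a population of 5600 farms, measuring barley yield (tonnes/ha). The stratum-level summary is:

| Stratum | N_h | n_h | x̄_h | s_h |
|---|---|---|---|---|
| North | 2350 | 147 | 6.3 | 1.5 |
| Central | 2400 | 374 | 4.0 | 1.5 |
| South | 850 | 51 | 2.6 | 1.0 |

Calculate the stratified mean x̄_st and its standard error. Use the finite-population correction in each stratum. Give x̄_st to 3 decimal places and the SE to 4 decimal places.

x̄_st ≈ 4.753, SE ≈ 0.0623

x̄_st = Σ W_h x̄_h = (2350·6.3 + 2400·4.0 + 850·2.6)/5600 = 4.75268
V̂(x̄_st) = Σ W_h² (1 − n_h/N_h) s_h²/n_h, with W_h = N_h/N and N = 5600:
  stratum North: (2350/5600)²·(1 − 147/2350)·1.5²/147 = 0.0025268
  stratum Central: (2400/5600)²·(1 − 374/2400)·1.5²/374 = 0.000932794
  stratum South: (850/5600)²·(1 − 51/850)·1.0²/51 = 0.000424639
V̂(x̄_st) = 0.00388424
SE(x̄_st) = √0.00388424 = 0.0623236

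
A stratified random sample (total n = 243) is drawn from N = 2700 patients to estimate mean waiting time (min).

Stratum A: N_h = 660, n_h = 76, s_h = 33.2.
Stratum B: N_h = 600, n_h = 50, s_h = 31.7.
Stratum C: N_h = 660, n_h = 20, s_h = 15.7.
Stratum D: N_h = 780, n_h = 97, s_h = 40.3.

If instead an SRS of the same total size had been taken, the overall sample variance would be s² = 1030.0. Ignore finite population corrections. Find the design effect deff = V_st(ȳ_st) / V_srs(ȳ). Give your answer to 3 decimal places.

deff ≈ 0.942

V̂(ȳ_st) = Σ W_h² s_h²/n_h, with W_h = N_h/N and N = 2700:
  stratum A: (660/2700)²·33.2²/76 = 0.866608
  stratum B: (600/2700)²·31.7²/50 = 0.992484
  stratum C: (660/2700)²·15.7²/20 = 0.736427
  stratum D: (780/2700)²·40.3²/97 = 1.39733
V_st = 3.99285
V_srs = s²/n = 1030.0/243 = 4.23868
deff = V_st / V_srs = 3.99285/4.23868 = 0.9420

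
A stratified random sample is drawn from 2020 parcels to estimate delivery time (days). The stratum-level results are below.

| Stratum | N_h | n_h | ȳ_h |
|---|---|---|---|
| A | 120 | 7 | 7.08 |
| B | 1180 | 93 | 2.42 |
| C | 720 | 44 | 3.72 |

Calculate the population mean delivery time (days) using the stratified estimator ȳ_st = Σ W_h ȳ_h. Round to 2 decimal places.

N = Σ N_h = 2020. Stratum weights W_h = N_h/N.
ȳ_st = (120·7.08 + 1180·2.42 + 720·3.72) / 2020 = 3.1602

ȳ_st ≈ 3.16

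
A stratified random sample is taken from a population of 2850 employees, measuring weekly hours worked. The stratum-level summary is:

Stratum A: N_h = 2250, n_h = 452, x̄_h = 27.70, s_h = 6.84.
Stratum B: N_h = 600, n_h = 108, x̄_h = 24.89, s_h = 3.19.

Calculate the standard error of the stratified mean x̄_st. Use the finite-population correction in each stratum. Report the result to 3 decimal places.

SE(x̄_st) ≈ 0.234

V̂(x̄_st) = Σ W_h² (1 − n_h/N_h) s_h²/n_h, with W_h = N_h/N and N = 2850:
  stratum A: (2250/2850)²·(1 − 452/2250)·6.84²/452 = 0.0515533
  stratum B: (600/2850)²·(1 − 108/600)·3.19²/108 = 0.0034244
V̂(x̄_st) = 0.0549777
SE(x̄_st) = √0.0549777 = 0.234473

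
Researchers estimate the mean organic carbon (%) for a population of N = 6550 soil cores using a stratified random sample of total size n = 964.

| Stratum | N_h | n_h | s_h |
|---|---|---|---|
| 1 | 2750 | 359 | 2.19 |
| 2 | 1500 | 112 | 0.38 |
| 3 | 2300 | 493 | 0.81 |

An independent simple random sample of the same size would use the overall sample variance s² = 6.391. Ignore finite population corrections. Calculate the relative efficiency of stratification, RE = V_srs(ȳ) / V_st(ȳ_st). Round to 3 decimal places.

V̂(ȳ_st) = Σ W_h² s_h²/n_h, with W_h = N_h/N and N = 6550:
  stratum 1: (2750/6550)²·2.19²/359 = 0.00235492
  stratum 2: (1500/6550)²·0.38²/112 = 6.76159e-05
  stratum 3: (2300/6550)²·0.81²/493 = 0.000164095
V_st = 0.00258663
V_srs = s²/n = 6.391/964 = 0.00662967
Relative efficiency = V_srs / V_st = 0.00662967/0.00258663 = 2.5630

RE ≈ 2.563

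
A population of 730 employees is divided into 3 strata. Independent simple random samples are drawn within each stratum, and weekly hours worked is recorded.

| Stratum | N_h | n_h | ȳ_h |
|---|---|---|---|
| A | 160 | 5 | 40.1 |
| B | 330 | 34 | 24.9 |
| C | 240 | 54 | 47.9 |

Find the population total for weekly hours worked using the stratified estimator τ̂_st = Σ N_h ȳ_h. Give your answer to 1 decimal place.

τ̂_st = Σ N_h ȳ_h = 160·40.1 + 330·24.9 + 240·47.9 = 26129.0

τ̂_st ≈ 26129.0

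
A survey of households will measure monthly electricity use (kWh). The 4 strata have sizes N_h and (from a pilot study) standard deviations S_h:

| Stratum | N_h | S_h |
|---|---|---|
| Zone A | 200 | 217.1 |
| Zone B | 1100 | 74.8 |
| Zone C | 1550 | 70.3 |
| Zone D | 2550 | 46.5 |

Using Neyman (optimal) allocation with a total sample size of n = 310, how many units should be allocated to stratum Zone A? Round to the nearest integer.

38

Neyman allocation: n_h = n · N_h S_h / Σ N_i S_i, with n = 310.
  stratum Zone A: N_h·S_h = 200·217.1 = 43420.00
  stratum Zone B: N_h·S_h = 1100·74.8 = 82280.00
  stratum Zone C: N_h·S_h = 1550·70.3 = 108965.00
  stratum Zone D: N_h·S_h = 2550·46.5 = 118575.00
Σ N_h S_h = 353240.00
n for stratum Zone A = 310·43420.00/353240.00 = 38.105 → 38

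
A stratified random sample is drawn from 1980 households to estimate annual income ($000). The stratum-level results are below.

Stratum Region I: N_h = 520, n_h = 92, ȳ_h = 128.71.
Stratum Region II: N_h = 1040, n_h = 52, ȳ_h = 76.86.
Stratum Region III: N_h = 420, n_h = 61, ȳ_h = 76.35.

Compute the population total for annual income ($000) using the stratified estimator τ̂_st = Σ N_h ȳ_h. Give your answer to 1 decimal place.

τ̂_st = Σ N_h ȳ_h = 520·128.71 + 1040·76.86 + 420·76.35 = 178930.6

τ̂_st ≈ 178930.6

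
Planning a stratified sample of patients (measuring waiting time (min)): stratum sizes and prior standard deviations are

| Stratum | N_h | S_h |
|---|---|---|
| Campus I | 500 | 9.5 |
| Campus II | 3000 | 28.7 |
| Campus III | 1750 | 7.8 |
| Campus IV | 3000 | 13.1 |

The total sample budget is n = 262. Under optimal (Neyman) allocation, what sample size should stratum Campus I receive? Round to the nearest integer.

9

Neyman allocation: n_h = n · N_h S_h / Σ N_i S_i, with n = 262.
  stratum Campus I: N_h·S_h = 500·9.5 = 4750.00
  stratum Campus II: N_h·S_h = 3000·28.7 = 86100.00
  stratum Campus III: N_h·S_h = 1750·7.8 = 13650.00
  stratum Campus IV: N_h·S_h = 3000·13.1 = 39300.00
Σ N_h S_h = 143800.00
n for stratum Campus I = 262·4750.00/143800.00 = 8.654 → 9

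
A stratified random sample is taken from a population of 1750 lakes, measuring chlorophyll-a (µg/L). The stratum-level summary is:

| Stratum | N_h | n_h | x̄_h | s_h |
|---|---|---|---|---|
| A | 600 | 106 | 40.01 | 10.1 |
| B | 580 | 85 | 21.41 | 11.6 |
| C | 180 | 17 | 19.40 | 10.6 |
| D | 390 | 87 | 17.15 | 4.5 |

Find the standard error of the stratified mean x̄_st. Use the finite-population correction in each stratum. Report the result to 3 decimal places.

SE(x̄_st) ≈ 0.560

V̂(x̄_st) = Σ W_h² (1 − n_h/N_h) s_h²/n_h, with W_h = N_h/N and N = 1750:
  stratum A: (600/1750)²·(1 − 106/600)·10.1²/106 = 0.0931406
  stratum B: (580/1750)²·(1 − 85/580)·11.6²/85 = 0.148407
  stratum C: (180/1750)²·(1 − 17/180)·10.6²/17 = 0.0633209
  stratum D: (390/1750)²·(1 − 87/390)·4.5²/87 = 0.00898125
V̂(x̄_st) = 0.31385
SE(x̄_st) = √0.31385 = 0.560223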